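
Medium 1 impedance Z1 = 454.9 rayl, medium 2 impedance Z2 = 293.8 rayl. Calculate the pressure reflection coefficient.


Given values:
  Z1 = 454.9 rayl, Z2 = 293.8 rayl
Formula: R = (Z2 - Z1) / (Z2 + Z1)
Numerator: Z2 - Z1 = 293.8 - 454.9 = -161.1
Denominator: Z2 + Z1 = 293.8 + 454.9 = 748.7
R = -161.1 / 748.7 = -0.2152

-0.2152


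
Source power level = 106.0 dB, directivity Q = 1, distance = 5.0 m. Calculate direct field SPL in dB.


Given values:
  Lw = 106.0 dB, Q = 1, r = 5.0 m
Formula: SPL = Lw + 10 * log10(Q / (4 * pi * r^2))
Compute 4 * pi * r^2 = 4 * pi * 5.0^2 = 314.1593
Compute Q / denom = 1 / 314.1593 = 0.0031831
Compute 10 * log10(0.0031831) = -24.9715
SPL = 106.0 + (-24.9715) = 81.03

81.03 dB


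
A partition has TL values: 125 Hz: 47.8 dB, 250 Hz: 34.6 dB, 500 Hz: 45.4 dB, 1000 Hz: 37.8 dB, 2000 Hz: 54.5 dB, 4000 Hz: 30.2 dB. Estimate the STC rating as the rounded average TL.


Given TL values at each frequency:
  125 Hz: 47.8 dB
  250 Hz: 34.6 dB
  500 Hz: 45.4 dB
  1000 Hz: 37.8 dB
  2000 Hz: 54.5 dB
  4000 Hz: 30.2 dB
Formula: STC ~ round(average of TL values)
Sum = 47.8 + 34.6 + 45.4 + 37.8 + 54.5 + 30.2 = 250.3
Average = 250.3 / 6 = 41.72
Rounded: 42

42


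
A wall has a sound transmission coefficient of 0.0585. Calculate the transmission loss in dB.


Given values:
  tau = 0.0585
Formula: TL = 10 * log10(1 / tau)
Compute 1 / tau = 1 / 0.0585 = 17.094
Compute log10(17.094) = 1.232844
TL = 10 * 1.232844 = 12.33

12.33 dB


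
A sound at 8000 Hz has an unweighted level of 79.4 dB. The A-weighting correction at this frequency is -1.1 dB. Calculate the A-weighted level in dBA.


Given values:
  SPL = 79.4 dB
  A-weighting at 8000 Hz = -1.1 dB
Formula: L_A = SPL + A_weight
L_A = 79.4 + (-1.1)
L_A = 78.3

78.3 dBA


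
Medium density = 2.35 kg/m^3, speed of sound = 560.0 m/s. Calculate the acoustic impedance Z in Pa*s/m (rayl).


Given values:
  rho = 2.35 kg/m^3
  c = 560.0 m/s
Formula: Z = rho * c
Z = 2.35 * 560.0
Z = 1316.0

1316.0 rayl


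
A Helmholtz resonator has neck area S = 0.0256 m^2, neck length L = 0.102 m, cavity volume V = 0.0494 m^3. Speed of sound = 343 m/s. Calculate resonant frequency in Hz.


Given values:
  S = 0.0256 m^2, L = 0.102 m, V = 0.0494 m^3, c = 343 m/s
Formula: f = (c / (2*pi)) * sqrt(S / (V * L))
Compute V * L = 0.0494 * 0.102 = 0.0050388
Compute S / (V * L) = 0.0256 / 0.0050388 = 5.0806
Compute sqrt(5.0806) = 2.254019
Compute c / (2*pi) = 343 / 6.283185 = 54.590148
f = 54.590148 * 2.254019 = 123.05

123.05 Hz


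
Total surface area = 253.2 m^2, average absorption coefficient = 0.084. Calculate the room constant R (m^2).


Given values:
  S = 253.2 m^2, alpha = 0.084
Formula: R = S * alpha / (1 - alpha)
Numerator: 253.2 * 0.084 = 21.2688
Denominator: 1 - 0.084 = 0.916
R = 21.2688 / 0.916 = 23.22

23.22 m^2


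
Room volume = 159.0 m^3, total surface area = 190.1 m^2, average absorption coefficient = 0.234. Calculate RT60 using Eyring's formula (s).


Given values:
  V = 159.0 m^3, S = 190.1 m^2, alpha = 0.234
Formula: RT60 = 0.161 * V / (-S * ln(1 - alpha))
Compute ln(1 - 0.234) = ln(0.766) = -0.266573
Denominator: -190.1 * -0.266573 = 50.6755
Numerator: 0.161 * 159.0 = 25.599
RT60 = 25.599 / 50.6755 = 0.505

0.505 s


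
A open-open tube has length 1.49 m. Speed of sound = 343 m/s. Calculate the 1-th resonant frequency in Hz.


Given values:
  Tube type: open-open, L = 1.49 m, c = 343 m/s, n = 1
Formula: f_n = n * c / (2 * L)
Compute 2 * L = 2 * 1.49 = 2.98
f = 1 * 343 / 2.98
f = 115.1

115.1 Hz


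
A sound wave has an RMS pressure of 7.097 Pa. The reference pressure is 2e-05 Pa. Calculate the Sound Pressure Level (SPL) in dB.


Given values:
  p = 7.097 Pa
  p_ref = 2e-05 Pa
Formula: SPL = 20 * log10(p / p_ref)
Compute ratio: p / p_ref = 7.097 / 2e-05 = 354850
Compute log10: log10(354850) = 5.550045
Multiply: SPL = 20 * 5.550045 = 111.0

111.0 dB


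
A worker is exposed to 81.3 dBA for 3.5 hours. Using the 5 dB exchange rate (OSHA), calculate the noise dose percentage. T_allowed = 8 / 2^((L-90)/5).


Given values:
  L = 81.3 dBA, T = 3.5 hours
Formula: T_allowed = 8 / 2^((L - 90) / 5)
Compute exponent: (81.3 - 90) / 5 = -1.74
Compute 2^(-1.74) = 0.29937
T_allowed = 8 / 0.29937 = 26.722785 hours
Dose = (T / T_allowed) * 100
Dose = (3.5 / 26.722785) * 100 = 13.1

13.1 %


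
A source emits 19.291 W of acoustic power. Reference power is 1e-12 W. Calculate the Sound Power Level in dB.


Given values:
  W = 19.291 W
  W_ref = 1e-12 W
Formula: SWL = 10 * log10(W / W_ref)
Compute ratio: W / W_ref = 19291000000000
Compute log10: log10(19291000000000) = 13.285355
Multiply: SWL = 10 * 13.285355 = 132.85

132.85 dB


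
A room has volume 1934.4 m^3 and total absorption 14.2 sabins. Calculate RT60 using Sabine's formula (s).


Given values:
  V = 1934.4 m^3
  A = 14.2 sabins
Formula: RT60 = 0.161 * V / A
Numerator: 0.161 * 1934.4 = 311.4384
RT60 = 311.4384 / 14.2 = 21.932

21.932 s


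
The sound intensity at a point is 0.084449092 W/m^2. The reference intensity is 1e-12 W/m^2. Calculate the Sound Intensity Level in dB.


Given values:
  I = 0.084449092 W/m^2
  I_ref = 1e-12 W/m^2
Formula: SIL = 10 * log10(I / I_ref)
Compute ratio: I / I_ref = 84449092000
Compute log10: log10(84449092000) = 10.926595
Multiply: SIL = 10 * 10.926595 = 109.27

109.27 dB


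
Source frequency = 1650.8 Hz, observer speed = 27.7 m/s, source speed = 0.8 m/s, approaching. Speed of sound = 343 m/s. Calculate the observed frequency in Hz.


Given values:
  f_s = 1650.8 Hz, v_o = 27.7 m/s, v_s = 0.8 m/s
  Direction: approaching
Formula: f_o = f_s * (c + v_o) / (c - v_s)
Numerator: c + v_o = 343 + 27.7 = 370.7
Denominator: c - v_s = 343 - 0.8 = 342.2
f_o = 1650.8 * 370.7 / 342.2 = 1788.29

1788.29 Hz


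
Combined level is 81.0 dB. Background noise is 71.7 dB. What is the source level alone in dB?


Given values:
  L_total = 81.0 dB, L_bg = 71.7 dB
Formula: L_source = 10 * log10(10^(L_total/10) - 10^(L_bg/10))
Convert to linear:
  10^(81.0/10) = 125892541.1794
  10^(71.7/10) = 14791083.8817
Difference: 125892541.1794 - 14791083.8817 = 111101457.2977
L_source = 10 * log10(111101457.2977) = 80.46

80.46 dB


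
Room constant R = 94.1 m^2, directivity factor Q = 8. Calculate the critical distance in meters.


Given values:
  R = 94.1 m^2, Q = 8
Formula: d_c = 0.141 * sqrt(Q * R)
Compute Q * R = 8 * 94.1 = 752.8
Compute sqrt(752.8) = 27.4372
d_c = 0.141 * 27.4372 = 3.869

3.869 m


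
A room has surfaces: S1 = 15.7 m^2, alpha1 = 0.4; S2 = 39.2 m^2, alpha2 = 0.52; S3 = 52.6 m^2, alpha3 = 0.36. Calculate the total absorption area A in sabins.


Given surfaces:
  Surface 1: 15.7 * 0.4 = 6.28
  Surface 2: 39.2 * 0.52 = 20.384
  Surface 3: 52.6 * 0.36 = 18.936
Formula: A = sum(Si * alpha_i)
A = 6.28 + 20.384 + 18.936
A = 45.6

45.6 sabins


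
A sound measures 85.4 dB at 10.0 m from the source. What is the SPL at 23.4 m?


Given values:
  SPL1 = 85.4 dB, r1 = 10.0 m, r2 = 23.4 m
Formula: SPL2 = SPL1 - 20 * log10(r2 / r1)
Compute ratio: r2 / r1 = 23.4 / 10.0 = 2.34
Compute log10: log10(2.34) = 0.369216
Compute drop: 20 * 0.369216 = 7.3843
SPL2 = 85.4 - 7.3843 = 78.02

78.02 dB


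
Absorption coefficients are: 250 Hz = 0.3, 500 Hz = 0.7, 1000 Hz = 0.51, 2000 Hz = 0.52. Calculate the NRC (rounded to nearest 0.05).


Given values:
  a_250 = 0.3, a_500 = 0.7
  a_1000 = 0.51, a_2000 = 0.52
Formula: NRC = (a250 + a500 + a1000 + a2000) / 4
Sum = 0.3 + 0.7 + 0.51 + 0.52 = 2.03
NRC = 2.03 / 4 = 0.5075
Rounded to nearest 0.05: 0.5

0.5


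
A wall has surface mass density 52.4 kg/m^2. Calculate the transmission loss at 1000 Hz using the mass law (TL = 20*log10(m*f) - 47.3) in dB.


Given values:
  m = 52.4 kg/m^2, f = 1000 Hz
Formula: TL = 20 * log10(m * f) - 47.3
Compute m * f = 52.4 * 1000 = 52400.0
Compute log10(52400.0) = 4.719331
Compute 20 * 4.719331 = 94.3866
TL = 94.3866 - 47.3 = 47.09

47.09 dB


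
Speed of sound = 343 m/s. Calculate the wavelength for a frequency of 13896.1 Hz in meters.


Given values:
  c = 343 m/s, f = 13896.1 Hz
Formula: lambda = c / f
lambda = 343 / 13896.1
lambda = 0.0247

0.0247 m


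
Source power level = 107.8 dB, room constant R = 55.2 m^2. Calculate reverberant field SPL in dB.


Given values:
  Lw = 107.8 dB, R = 55.2 m^2
Formula: SPL = Lw + 10 * log10(4 / R)
Compute 4 / R = 4 / 55.2 = 0.072464
Compute 10 * log10(0.072464) = -11.3988
SPL = 107.8 + (-11.3988) = 96.4

96.4 dB


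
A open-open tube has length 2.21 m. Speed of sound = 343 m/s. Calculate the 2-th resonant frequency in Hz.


Given values:
  Tube type: open-open, L = 2.21 m, c = 343 m/s, n = 2
Formula: f_n = n * c / (2 * L)
Compute 2 * L = 2 * 2.21 = 4.42
f = 2 * 343 / 4.42
f = 155.2

155.2 Hz


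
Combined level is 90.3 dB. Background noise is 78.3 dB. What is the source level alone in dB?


Given values:
  L_total = 90.3 dB, L_bg = 78.3 dB
Formula: L_source = 10 * log10(10^(L_total/10) - 10^(L_bg/10))
Convert to linear:
  10^(90.3/10) = 1071519305.2376
  10^(78.3/10) = 67608297.5392
Difference: 1071519305.2376 - 67608297.5392 = 1003911007.6984
L_source = 10 * log10(1003911007.6984) = 90.02

90.02 dB


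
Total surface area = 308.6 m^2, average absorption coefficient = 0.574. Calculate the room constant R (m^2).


Given values:
  S = 308.6 m^2, alpha = 0.574
Formula: R = S * alpha / (1 - alpha)
Numerator: 308.6 * 0.574 = 177.1364
Denominator: 1 - 0.574 = 0.426
R = 177.1364 / 0.426 = 415.81

415.81 m^2


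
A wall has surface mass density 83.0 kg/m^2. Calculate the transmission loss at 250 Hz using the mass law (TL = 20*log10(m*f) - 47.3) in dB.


Given values:
  m = 83.0 kg/m^2, f = 250 Hz
Formula: TL = 20 * log10(m * f) - 47.3
Compute m * f = 83.0 * 250 = 20750.0
Compute log10(20750.0) = 4.317018
Compute 20 * 4.317018 = 86.3404
TL = 86.3404 - 47.3 = 39.04

39.04 dB


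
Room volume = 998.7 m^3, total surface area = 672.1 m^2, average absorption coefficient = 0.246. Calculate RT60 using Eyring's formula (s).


Given values:
  V = 998.7 m^3, S = 672.1 m^2, alpha = 0.246
Formula: RT60 = 0.161 * V / (-S * ln(1 - alpha))
Compute ln(1 - 0.246) = ln(0.754) = -0.282363
Denominator: -672.1 * -0.282363 = 189.7762
Numerator: 0.161 * 998.7 = 160.7907
RT60 = 160.7907 / 189.7762 = 0.847

0.847 s


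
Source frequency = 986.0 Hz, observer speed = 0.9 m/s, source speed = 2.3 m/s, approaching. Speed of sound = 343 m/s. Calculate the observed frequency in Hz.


Given values:
  f_s = 986.0 Hz, v_o = 0.9 m/s, v_s = 2.3 m/s
  Direction: approaching
Formula: f_o = f_s * (c + v_o) / (c - v_s)
Numerator: c + v_o = 343 + 0.9 = 343.9
Denominator: c - v_s = 343 - 2.3 = 340.7
f_o = 986.0 * 343.9 / 340.7 = 995.26

995.26 Hz


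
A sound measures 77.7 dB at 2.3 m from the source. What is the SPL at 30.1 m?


Given values:
  SPL1 = 77.7 dB, r1 = 2.3 m, r2 = 30.1 m
Formula: SPL2 = SPL1 - 20 * log10(r2 / r1)
Compute ratio: r2 / r1 = 30.1 / 2.3 = 13.087
Compute log10: log10(13.087) = 1.11684
Compute drop: 20 * 1.11684 = 22.3368
SPL2 = 77.7 - 22.3368 = 55.36

55.36 dB


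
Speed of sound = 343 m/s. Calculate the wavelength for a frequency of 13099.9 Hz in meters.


Given values:
  c = 343 m/s, f = 13099.9 Hz
Formula: lambda = c / f
lambda = 343 / 13099.9
lambda = 0.0262

0.0262 m


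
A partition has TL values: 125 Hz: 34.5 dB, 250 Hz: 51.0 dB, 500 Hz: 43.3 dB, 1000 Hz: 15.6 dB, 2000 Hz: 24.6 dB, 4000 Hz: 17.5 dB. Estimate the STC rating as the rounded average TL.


Given TL values at each frequency:
  125 Hz: 34.5 dB
  250 Hz: 51.0 dB
  500 Hz: 43.3 dB
  1000 Hz: 15.6 dB
  2000 Hz: 24.6 dB
  4000 Hz: 17.5 dB
Formula: STC ~ round(average of TL values)
Sum = 34.5 + 51.0 + 43.3 + 15.6 + 24.6 + 17.5 = 186.5
Average = 186.5 / 6 = 31.08
Rounded: 31

31


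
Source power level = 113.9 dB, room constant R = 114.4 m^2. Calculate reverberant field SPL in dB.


Given values:
  Lw = 113.9 dB, R = 114.4 m^2
Formula: SPL = Lw + 10 * log10(4 / R)
Compute 4 / R = 4 / 114.4 = 0.034965
Compute 10 * log10(0.034965) = -14.5637
SPL = 113.9 + (-14.5637) = 99.34

99.34 dB


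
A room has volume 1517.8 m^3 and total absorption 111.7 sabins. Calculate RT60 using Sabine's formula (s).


Given values:
  V = 1517.8 m^3
  A = 111.7 sabins
Formula: RT60 = 0.161 * V / A
Numerator: 0.161 * 1517.8 = 244.3658
RT60 = 244.3658 / 111.7 = 2.188

2.188 s


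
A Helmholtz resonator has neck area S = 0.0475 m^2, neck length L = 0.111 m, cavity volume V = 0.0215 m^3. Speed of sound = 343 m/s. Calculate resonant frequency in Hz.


Given values:
  S = 0.0475 m^2, L = 0.111 m, V = 0.0215 m^3, c = 343 m/s
Formula: f = (c / (2*pi)) * sqrt(S / (V * L))
Compute V * L = 0.0215 * 0.111 = 0.0023865
Compute S / (V * L) = 0.0475 / 0.0023865 = 19.9036
Compute sqrt(19.9036) = 4.461345
Compute c / (2*pi) = 343 / 6.283185 = 54.590148
f = 54.590148 * 4.461345 = 243.55

243.55 Hz


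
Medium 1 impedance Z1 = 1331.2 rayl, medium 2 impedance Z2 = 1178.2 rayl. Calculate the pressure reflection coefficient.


Given values:
  Z1 = 1331.2 rayl, Z2 = 1178.2 rayl
Formula: R = (Z2 - Z1) / (Z2 + Z1)
Numerator: Z2 - Z1 = 1178.2 - 1331.2 = -153.0
Denominator: Z2 + Z1 = 1178.2 + 1331.2 = 2509.4
R = -153.0 / 2509.4 = -0.061

-0.061


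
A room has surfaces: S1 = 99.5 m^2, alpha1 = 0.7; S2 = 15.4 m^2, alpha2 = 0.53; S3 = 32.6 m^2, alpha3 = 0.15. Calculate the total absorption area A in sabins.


Given surfaces:
  Surface 1: 99.5 * 0.7 = 69.65
  Surface 2: 15.4 * 0.53 = 8.162
  Surface 3: 32.6 * 0.15 = 4.89
Formula: A = sum(Si * alpha_i)
A = 69.65 + 8.162 + 4.89
A = 82.7

82.7 sabins


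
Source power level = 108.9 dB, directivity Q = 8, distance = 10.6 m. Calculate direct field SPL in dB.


Given values:
  Lw = 108.9 dB, Q = 8, r = 10.6 m
Formula: SPL = Lw + 10 * log10(Q / (4 * pi * r^2))
Compute 4 * pi * r^2 = 4 * pi * 10.6^2 = 1411.9574
Compute Q / denom = 8 / 1411.9574 = 0.00566589
Compute 10 * log10(0.00566589) = -22.4673
SPL = 108.9 + (-22.4673) = 86.43

86.43 dB


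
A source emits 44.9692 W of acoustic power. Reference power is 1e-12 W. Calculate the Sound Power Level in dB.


Given values:
  W = 44.9692 W
  W_ref = 1e-12 W
Formula: SWL = 10 * log10(W / W_ref)
Compute ratio: W / W_ref = 44969200000000
Compute log10: log10(44969200000000) = 13.652915
Multiply: SWL = 10 * 13.652915 = 136.53

136.53 dB


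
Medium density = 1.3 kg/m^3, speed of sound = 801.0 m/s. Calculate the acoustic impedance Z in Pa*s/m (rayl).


Given values:
  rho = 1.3 kg/m^3
  c = 801.0 m/s
Formula: Z = rho * c
Z = 1.3 * 801.0
Z = 1041.3

1041.3 rayl


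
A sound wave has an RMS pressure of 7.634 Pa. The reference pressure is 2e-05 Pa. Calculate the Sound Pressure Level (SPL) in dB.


Given values:
  p = 7.634 Pa
  p_ref = 2e-05 Pa
Formula: SPL = 20 * log10(p / p_ref)
Compute ratio: p / p_ref = 7.634 / 2e-05 = 381700
Compute log10: log10(381700) = 5.581722
Multiply: SPL = 20 * 5.581722 = 111.63

111.63 dB


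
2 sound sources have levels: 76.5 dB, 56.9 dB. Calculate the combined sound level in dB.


Formula: L_total = 10 * log10( sum(10^(Li/10)) )
  Source 1: 10^(76.5/10) = 44668359.2151
  Source 2: 10^(56.9/10) = 489778.8194
Sum of linear values = 45158138.0345
L_total = 10 * log10(45158138.0345) = 76.55

76.55 dB


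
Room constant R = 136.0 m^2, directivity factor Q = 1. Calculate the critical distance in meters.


Given values:
  R = 136.0 m^2, Q = 1
Formula: d_c = 0.141 * sqrt(Q * R)
Compute Q * R = 1 * 136.0 = 136.0
Compute sqrt(136.0) = 11.6619
d_c = 0.141 * 11.6619 = 1.644

1.644 m


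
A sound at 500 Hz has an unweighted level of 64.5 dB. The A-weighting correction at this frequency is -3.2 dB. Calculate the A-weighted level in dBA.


Given values:
  SPL = 64.5 dB
  A-weighting at 500 Hz = -3.2 dB
Formula: L_A = SPL + A_weight
L_A = 64.5 + (-3.2)
L_A = 61.3

61.3 dBA


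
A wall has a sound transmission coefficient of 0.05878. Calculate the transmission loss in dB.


Given values:
  tau = 0.05878
Formula: TL = 10 * log10(1 / tau)
Compute 1 / tau = 1 / 0.05878 = 17.0126
Compute log10(17.0126) = 1.230771
TL = 10 * 1.230771 = 12.31

12.31 dB


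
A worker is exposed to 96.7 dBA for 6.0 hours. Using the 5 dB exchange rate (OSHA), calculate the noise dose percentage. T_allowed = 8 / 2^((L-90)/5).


Given values:
  L = 96.7 dBA, T = 6.0 hours
Formula: T_allowed = 8 / 2^((L - 90) / 5)
Compute exponent: (96.7 - 90) / 5 = 1.34
Compute 2^(1.34) = 2.531513
T_allowed = 8 / 2.531513 = 3.160165 hours
Dose = (T / T_allowed) * 100
Dose = (6.0 / 3.160165) * 100 = 189.86

189.86 %


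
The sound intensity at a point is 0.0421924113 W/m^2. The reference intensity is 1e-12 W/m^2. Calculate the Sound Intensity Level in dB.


Given values:
  I = 0.0421924113 W/m^2
  I_ref = 1e-12 W/m^2
Formula: SIL = 10 * log10(I / I_ref)
Compute ratio: I / I_ref = 42192411300
Compute log10: log10(42192411300) = 10.625234
Multiply: SIL = 10 * 10.625234 = 106.25

106.25 dB


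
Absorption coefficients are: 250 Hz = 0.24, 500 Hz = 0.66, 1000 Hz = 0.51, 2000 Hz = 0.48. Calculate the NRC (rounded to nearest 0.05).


Given values:
  a_250 = 0.24, a_500 = 0.66
  a_1000 = 0.51, a_2000 = 0.48
Formula: NRC = (a250 + a500 + a1000 + a2000) / 4
Sum = 0.24 + 0.66 + 0.51 + 0.48 = 1.89
NRC = 1.89 / 4 = 0.4725
Rounded to nearest 0.05: 0.45

0.45


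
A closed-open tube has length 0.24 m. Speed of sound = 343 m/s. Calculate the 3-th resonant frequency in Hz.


Given values:
  Tube type: closed-open, L = 0.24 m, c = 343 m/s, n = 3
Formula: f_n = (2n - 1) * c / (4 * L)
Compute 2n - 1 = 2*3 - 1 = 5
Compute 4 * L = 4 * 0.24 = 0.96
f = 5 * 343 / 0.96
f = 1786.46

1786.46 Hz


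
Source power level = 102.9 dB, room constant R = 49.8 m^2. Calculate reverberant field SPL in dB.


Given values:
  Lw = 102.9 dB, R = 49.8 m^2
Formula: SPL = Lw + 10 * log10(4 / R)
Compute 4 / R = 4 / 49.8 = 0.080321
Compute 10 * log10(0.080321) = -10.9517
SPL = 102.9 + (-10.9517) = 91.95

91.95 dB


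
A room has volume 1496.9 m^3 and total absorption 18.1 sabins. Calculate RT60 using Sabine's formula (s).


Given values:
  V = 1496.9 m^3
  A = 18.1 sabins
Formula: RT60 = 0.161 * V / A
Numerator: 0.161 * 1496.9 = 241.0009
RT60 = 241.0009 / 18.1 = 13.315

13.315 s


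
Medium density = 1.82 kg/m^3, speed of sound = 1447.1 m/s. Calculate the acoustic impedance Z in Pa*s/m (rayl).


Given values:
  rho = 1.82 kg/m^3
  c = 1447.1 m/s
Formula: Z = rho * c
Z = 1.82 * 1447.1
Z = 2633.72

2633.72 rayl


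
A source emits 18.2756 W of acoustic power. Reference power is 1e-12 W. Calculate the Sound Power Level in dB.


Given values:
  W = 18.2756 W
  W_ref = 1e-12 W
Formula: SWL = 10 * log10(W / W_ref)
Compute ratio: W / W_ref = 18275600000000
Compute log10: log10(18275600000000) = 13.261872
Multiply: SWL = 10 * 13.261872 = 132.62

132.62 dB


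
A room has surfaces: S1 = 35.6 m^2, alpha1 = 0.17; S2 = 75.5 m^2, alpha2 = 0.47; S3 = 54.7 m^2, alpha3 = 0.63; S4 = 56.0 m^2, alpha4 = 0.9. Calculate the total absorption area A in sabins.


Given surfaces:
  Surface 1: 35.6 * 0.17 = 6.052
  Surface 2: 75.5 * 0.47 = 35.485
  Surface 3: 54.7 * 0.63 = 34.461
  Surface 4: 56.0 * 0.9 = 50.4
Formula: A = sum(Si * alpha_i)
A = 6.052 + 35.485 + 34.461 + 50.4
A = 126.4

126.4 sabins


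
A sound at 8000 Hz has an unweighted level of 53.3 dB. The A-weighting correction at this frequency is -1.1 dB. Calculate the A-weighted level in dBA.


Given values:
  SPL = 53.3 dB
  A-weighting at 8000 Hz = -1.1 dB
Formula: L_A = SPL + A_weight
L_A = 53.3 + (-1.1)
L_A = 52.2

52.2 dBA


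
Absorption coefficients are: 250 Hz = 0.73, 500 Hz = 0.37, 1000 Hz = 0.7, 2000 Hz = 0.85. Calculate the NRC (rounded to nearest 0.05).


Given values:
  a_250 = 0.73, a_500 = 0.37
  a_1000 = 0.7, a_2000 = 0.85
Formula: NRC = (a250 + a500 + a1000 + a2000) / 4
Sum = 0.73 + 0.37 + 0.7 + 0.85 = 2.65
NRC = 2.65 / 4 = 0.6625
Rounded to nearest 0.05: 0.65

0.65


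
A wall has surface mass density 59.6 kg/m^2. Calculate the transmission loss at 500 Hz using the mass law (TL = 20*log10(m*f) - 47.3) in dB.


Given values:
  m = 59.6 kg/m^2, f = 500 Hz
Formula: TL = 20 * log10(m * f) - 47.3
Compute m * f = 59.6 * 500 = 29800.0
Compute log10(29800.0) = 4.474216
Compute 20 * 4.474216 = 89.4843
TL = 89.4843 - 47.3 = 42.18

42.18 dB


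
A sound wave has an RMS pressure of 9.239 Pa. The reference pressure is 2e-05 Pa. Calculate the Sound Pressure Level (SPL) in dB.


Given values:
  p = 9.239 Pa
  p_ref = 2e-05 Pa
Formula: SPL = 20 * log10(p / p_ref)
Compute ratio: p / p_ref = 9.239 / 2e-05 = 461950
Compute log10: log10(461950) = 5.664595
Multiply: SPL = 20 * 5.664595 = 113.29

113.29 dB


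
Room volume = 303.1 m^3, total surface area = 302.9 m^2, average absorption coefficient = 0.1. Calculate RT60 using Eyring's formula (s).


Given values:
  V = 303.1 m^3, S = 302.9 m^2, alpha = 0.1
Formula: RT60 = 0.161 * V / (-S * ln(1 - alpha))
Compute ln(1 - 0.1) = ln(0.9) = -0.105361
Denominator: -302.9 * -0.105361 = 31.9138
Numerator: 0.161 * 303.1 = 48.7991
RT60 = 48.7991 / 31.9138 = 1.529

1.529 s


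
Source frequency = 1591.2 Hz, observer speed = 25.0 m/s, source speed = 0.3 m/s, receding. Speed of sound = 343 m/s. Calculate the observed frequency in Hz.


Given values:
  f_s = 1591.2 Hz, v_o = 25.0 m/s, v_s = 0.3 m/s
  Direction: receding
Formula: f_o = f_s * (c - v_o) / (c + v_s)
Numerator: c - v_o = 343 - 25.0 = 318.0
Denominator: c + v_s = 343 + 0.3 = 343.3
f_o = 1591.2 * 318.0 / 343.3 = 1473.93

1473.93 Hz


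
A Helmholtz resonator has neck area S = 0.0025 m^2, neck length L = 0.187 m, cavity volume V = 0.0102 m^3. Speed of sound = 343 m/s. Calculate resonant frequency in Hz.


Given values:
  S = 0.0025 m^2, L = 0.187 m, V = 0.0102 m^3, c = 343 m/s
Formula: f = (c / (2*pi)) * sqrt(S / (V * L))
Compute V * L = 0.0102 * 0.187 = 0.0019074
Compute S / (V * L) = 0.0025 / 0.0019074 = 1.3107
Compute sqrt(1.3107) = 1.144858
Compute c / (2*pi) = 343 / 6.283185 = 54.590148
f = 54.590148 * 1.144858 = 62.5

62.5 Hz


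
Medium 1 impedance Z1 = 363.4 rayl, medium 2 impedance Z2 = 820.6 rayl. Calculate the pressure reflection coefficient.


Given values:
  Z1 = 363.4 rayl, Z2 = 820.6 rayl
Formula: R = (Z2 - Z1) / (Z2 + Z1)
Numerator: Z2 - Z1 = 820.6 - 363.4 = 457.2
Denominator: Z2 + Z1 = 820.6 + 363.4 = 1184.0
R = 457.2 / 1184.0 = 0.3861

0.3861


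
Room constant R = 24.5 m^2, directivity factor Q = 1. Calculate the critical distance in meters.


Given values:
  R = 24.5 m^2, Q = 1
Formula: d_c = 0.141 * sqrt(Q * R)
Compute Q * R = 1 * 24.5 = 24.5
Compute sqrt(24.5) = 4.9497
d_c = 0.141 * 4.9497 = 0.698

0.698 m


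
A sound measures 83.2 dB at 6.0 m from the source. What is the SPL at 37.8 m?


Given values:
  SPL1 = 83.2 dB, r1 = 6.0 m, r2 = 37.8 m
Formula: SPL2 = SPL1 - 20 * log10(r2 / r1)
Compute ratio: r2 / r1 = 37.8 / 6.0 = 6.3
Compute log10: log10(6.3) = 0.799341
Compute drop: 20 * 0.799341 = 15.9868
SPL2 = 83.2 - 15.9868 = 67.21

67.21 dB


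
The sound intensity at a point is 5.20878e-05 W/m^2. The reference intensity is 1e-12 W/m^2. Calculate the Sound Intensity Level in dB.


Given values:
  I = 5.20878e-05 W/m^2
  I_ref = 1e-12 W/m^2
Formula: SIL = 10 * log10(I / I_ref)
Compute ratio: I / I_ref = 52087800
Compute log10: log10(52087800) = 7.716736
Multiply: SIL = 10 * 7.716736 = 77.17

77.17 dB


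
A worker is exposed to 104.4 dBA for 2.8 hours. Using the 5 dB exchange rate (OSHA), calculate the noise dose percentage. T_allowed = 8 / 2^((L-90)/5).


Given values:
  L = 104.4 dBA, T = 2.8 hours
Formula: T_allowed = 8 / 2^((L - 90) / 5)
Compute exponent: (104.4 - 90) / 5 = 2.88
Compute 2^(2.88) = 7.361501
T_allowed = 8 / 7.361501 = 1.086735 hours
Dose = (T / T_allowed) * 100
Dose = (2.8 / 1.086735) * 100 = 257.65

257.65 %


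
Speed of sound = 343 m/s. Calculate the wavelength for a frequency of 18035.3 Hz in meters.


Given values:
  c = 343 m/s, f = 18035.3 Hz
Formula: lambda = c / f
lambda = 343 / 18035.3
lambda = 0.019

0.019 m


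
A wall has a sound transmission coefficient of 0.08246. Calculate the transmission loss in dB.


Given values:
  tau = 0.08246
Formula: TL = 10 * log10(1 / tau)
Compute 1 / tau = 1 / 0.08246 = 12.1271
Compute log10(12.1271) = 1.083757
TL = 10 * 1.083757 = 10.84

10.84 dB


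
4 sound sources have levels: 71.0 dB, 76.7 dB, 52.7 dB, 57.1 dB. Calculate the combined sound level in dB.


Formula: L_total = 10 * log10( sum(10^(Li/10)) )
  Source 1: 10^(71.0/10) = 12589254.1179
  Source 2: 10^(76.7/10) = 46773514.1287
  Source 3: 10^(52.7/10) = 186208.7137
  Source 4: 10^(57.1/10) = 512861.384
Sum of linear values = 60061838.3443
L_total = 10 * log10(60061838.3443) = 77.79

77.79 dB


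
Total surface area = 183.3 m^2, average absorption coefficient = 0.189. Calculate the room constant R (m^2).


Given values:
  S = 183.3 m^2, alpha = 0.189
Formula: R = S * alpha / (1 - alpha)
Numerator: 183.3 * 0.189 = 34.6437
Denominator: 1 - 0.189 = 0.811
R = 34.6437 / 0.811 = 42.72

42.72 m^2


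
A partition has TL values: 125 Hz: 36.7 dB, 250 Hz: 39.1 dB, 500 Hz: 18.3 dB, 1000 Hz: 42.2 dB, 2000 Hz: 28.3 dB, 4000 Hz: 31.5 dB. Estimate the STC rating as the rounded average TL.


Given TL values at each frequency:
  125 Hz: 36.7 dB
  250 Hz: 39.1 dB
  500 Hz: 18.3 dB
  1000 Hz: 42.2 dB
  2000 Hz: 28.3 dB
  4000 Hz: 31.5 dB
Formula: STC ~ round(average of TL values)
Sum = 36.7 + 39.1 + 18.3 + 42.2 + 28.3 + 31.5 = 196.1
Average = 196.1 / 6 = 32.68
Rounded: 33

33


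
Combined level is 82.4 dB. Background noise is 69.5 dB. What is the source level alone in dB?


Given values:
  L_total = 82.4 dB, L_bg = 69.5 dB
Formula: L_source = 10 * log10(10^(L_total/10) - 10^(L_bg/10))
Convert to linear:
  10^(82.4/10) = 173780082.8749
  10^(69.5/10) = 8912509.3813
Difference: 173780082.8749 - 8912509.3813 = 164867573.4936
L_source = 10 * log10(164867573.4936) = 82.17

82.17 dB


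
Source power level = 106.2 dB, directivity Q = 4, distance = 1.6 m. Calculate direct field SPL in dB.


Given values:
  Lw = 106.2 dB, Q = 4, r = 1.6 m
Formula: SPL = Lw + 10 * log10(Q / (4 * pi * r^2))
Compute 4 * pi * r^2 = 4 * pi * 1.6^2 = 32.1699
Compute Q / denom = 4 / 32.1699 = 0.12433983
Compute 10 * log10(0.12433983) = -9.0539
SPL = 106.2 + (-9.0539) = 97.15

97.15 dB


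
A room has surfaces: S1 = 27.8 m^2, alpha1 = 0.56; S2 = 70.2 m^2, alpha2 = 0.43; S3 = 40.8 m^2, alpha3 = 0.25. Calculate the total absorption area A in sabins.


Given surfaces:
  Surface 1: 27.8 * 0.56 = 15.568
  Surface 2: 70.2 * 0.43 = 30.186
  Surface 3: 40.8 * 0.25 = 10.2
Formula: A = sum(Si * alpha_i)
A = 15.568 + 30.186 + 10.2
A = 55.95

55.95 sabins


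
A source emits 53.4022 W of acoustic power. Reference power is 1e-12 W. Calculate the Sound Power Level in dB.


Given values:
  W = 53.4022 W
  W_ref = 1e-12 W
Formula: SWL = 10 * log10(W / W_ref)
Compute ratio: W / W_ref = 53402200000000
Compute log10: log10(53402200000000) = 13.727559
Multiply: SWL = 10 * 13.727559 = 137.28

137.28 dB


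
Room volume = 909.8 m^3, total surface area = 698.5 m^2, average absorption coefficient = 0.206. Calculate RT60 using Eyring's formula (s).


Given values:
  V = 909.8 m^3, S = 698.5 m^2, alpha = 0.206
Formula: RT60 = 0.161 * V / (-S * ln(1 - alpha))
Compute ln(1 - 0.206) = ln(0.794) = -0.230672
Denominator: -698.5 * -0.230672 = 161.1244
Numerator: 0.161 * 909.8 = 146.4778
RT60 = 146.4778 / 161.1244 = 0.909

0.909 s


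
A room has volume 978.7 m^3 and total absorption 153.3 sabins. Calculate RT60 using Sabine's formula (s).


Given values:
  V = 978.7 m^3
  A = 153.3 sabins
Formula: RT60 = 0.161 * V / A
Numerator: 0.161 * 978.7 = 157.5707
RT60 = 157.5707 / 153.3 = 1.028

1.028 s


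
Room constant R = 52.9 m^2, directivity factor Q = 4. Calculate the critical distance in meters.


Given values:
  R = 52.9 m^2, Q = 4
Formula: d_c = 0.141 * sqrt(Q * R)
Compute Q * R = 4 * 52.9 = 211.6
Compute sqrt(211.6) = 14.5465
d_c = 0.141 * 14.5465 = 2.051

2.051 m


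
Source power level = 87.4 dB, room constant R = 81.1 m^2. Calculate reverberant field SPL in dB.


Given values:
  Lw = 87.4 dB, R = 81.1 m^2
Formula: SPL = Lw + 10 * log10(4 / R)
Compute 4 / R = 4 / 81.1 = 0.049322
Compute 10 * log10(0.049322) = -13.0696
SPL = 87.4 + (-13.0696) = 74.33

74.33 dB


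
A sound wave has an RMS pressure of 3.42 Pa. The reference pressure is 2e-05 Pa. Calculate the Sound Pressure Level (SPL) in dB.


Given values:
  p = 3.42 Pa
  p_ref = 2e-05 Pa
Formula: SPL = 20 * log10(p / p_ref)
Compute ratio: p / p_ref = 3.42 / 2e-05 = 171000
Compute log10: log10(171000) = 5.232996
Multiply: SPL = 20 * 5.232996 = 104.66

104.66 dB


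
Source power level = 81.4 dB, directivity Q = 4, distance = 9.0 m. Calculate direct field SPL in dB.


Given values:
  Lw = 81.4 dB, Q = 4, r = 9.0 m
Formula: SPL = Lw + 10 * log10(Q / (4 * pi * r^2))
Compute 4 * pi * r^2 = 4 * pi * 9.0^2 = 1017.876
Compute Q / denom = 4 / 1017.876 = 0.00392975
Compute 10 * log10(0.00392975) = -24.0564
SPL = 81.4 + (-24.0564) = 57.34

57.34 dB


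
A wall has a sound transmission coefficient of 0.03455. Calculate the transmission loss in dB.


Given values:
  tau = 0.03455
Formula: TL = 10 * log10(1 / tau)
Compute 1 / tau = 1 / 0.03455 = 28.9436
Compute log10(28.9436) = 1.461553
TL = 10 * 1.461553 = 14.62

14.62 dB


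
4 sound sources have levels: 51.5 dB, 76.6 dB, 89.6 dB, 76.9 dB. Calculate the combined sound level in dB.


Formula: L_total = 10 * log10( sum(10^(Li/10)) )
  Source 1: 10^(51.5/10) = 141253.7545
  Source 2: 10^(76.6/10) = 45708818.9615
  Source 3: 10^(89.6/10) = 912010839.3559
  Source 4: 10^(76.9/10) = 48977881.9368
Sum of linear values = 1006838794.0087
L_total = 10 * log10(1006838794.0087) = 90.03

90.03 dB


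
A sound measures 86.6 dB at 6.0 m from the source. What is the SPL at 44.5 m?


Given values:
  SPL1 = 86.6 dB, r1 = 6.0 m, r2 = 44.5 m
Formula: SPL2 = SPL1 - 20 * log10(r2 / r1)
Compute ratio: r2 / r1 = 44.5 / 6.0 = 7.4167
Compute log10: log10(7.4167) = 0.870211
Compute drop: 20 * 0.870211 = 17.4042
SPL2 = 86.6 - 17.4042 = 69.2

69.2 dB


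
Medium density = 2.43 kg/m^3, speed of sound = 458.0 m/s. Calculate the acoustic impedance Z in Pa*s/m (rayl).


Given values:
  rho = 2.43 kg/m^3
  c = 458.0 m/s
Formula: Z = rho * c
Z = 2.43 * 458.0
Z = 1112.94

1112.94 rayl


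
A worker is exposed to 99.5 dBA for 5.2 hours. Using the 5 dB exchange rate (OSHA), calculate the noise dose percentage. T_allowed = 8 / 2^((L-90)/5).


Given values:
  L = 99.5 dBA, T = 5.2 hours
Formula: T_allowed = 8 / 2^((L - 90) / 5)
Compute exponent: (99.5 - 90) / 5 = 1.9
Compute 2^(1.9) = 3.732132
T_allowed = 8 / 3.732132 = 2.143547 hours
Dose = (T / T_allowed) * 100
Dose = (5.2 / 2.143547) * 100 = 242.59

242.59 %


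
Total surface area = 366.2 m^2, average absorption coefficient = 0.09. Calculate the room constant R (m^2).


Given values:
  S = 366.2 m^2, alpha = 0.09
Formula: R = S * alpha / (1 - alpha)
Numerator: 366.2 * 0.09 = 32.958
Denominator: 1 - 0.09 = 0.91
R = 32.958 / 0.91 = 36.22

36.22 m^2


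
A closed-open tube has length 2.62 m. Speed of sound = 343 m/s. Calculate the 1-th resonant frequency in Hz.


Given values:
  Tube type: closed-open, L = 2.62 m, c = 343 m/s, n = 1
Formula: f_n = (2n - 1) * c / (4 * L)
Compute 2n - 1 = 2*1 - 1 = 1
Compute 4 * L = 4 * 2.62 = 10.48
f = 1 * 343 / 10.48
f = 32.73

32.73 Hz


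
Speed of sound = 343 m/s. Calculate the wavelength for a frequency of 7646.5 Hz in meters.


Given values:
  c = 343 m/s, f = 7646.5 Hz
Formula: lambda = c / f
lambda = 343 / 7646.5
lambda = 0.0449

0.0449 m


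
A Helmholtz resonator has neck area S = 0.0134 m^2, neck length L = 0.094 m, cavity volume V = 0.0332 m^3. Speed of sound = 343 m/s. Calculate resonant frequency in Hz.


Given values:
  S = 0.0134 m^2, L = 0.094 m, V = 0.0332 m^3, c = 343 m/s
Formula: f = (c / (2*pi)) * sqrt(S / (V * L))
Compute V * L = 0.0332 * 0.094 = 0.0031208
Compute S / (V * L) = 0.0134 / 0.0031208 = 4.2938
Compute sqrt(4.2938) = 2.072149
Compute c / (2*pi) = 343 / 6.283185 = 54.590148
f = 54.590148 * 2.072149 = 113.12

113.12 Hz


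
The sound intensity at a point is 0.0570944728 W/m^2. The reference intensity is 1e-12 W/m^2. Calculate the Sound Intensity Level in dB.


Given values:
  I = 0.0570944728 W/m^2
  I_ref = 1e-12 W/m^2
Formula: SIL = 10 * log10(I / I_ref)
Compute ratio: I / I_ref = 57094472800
Compute log10: log10(57094472800) = 10.756594
Multiply: SIL = 10 * 10.756594 = 107.57

107.57 dB


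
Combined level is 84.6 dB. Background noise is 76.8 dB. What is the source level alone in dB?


Given values:
  L_total = 84.6 dB, L_bg = 76.8 dB
Formula: L_source = 10 * log10(10^(L_total/10) - 10^(L_bg/10))
Convert to linear:
  10^(84.6/10) = 288403150.3127
  10^(76.8/10) = 47863009.2323
Difference: 288403150.3127 - 47863009.2323 = 240540141.0804
L_source = 10 * log10(240540141.0804) = 83.81

83.81 dB


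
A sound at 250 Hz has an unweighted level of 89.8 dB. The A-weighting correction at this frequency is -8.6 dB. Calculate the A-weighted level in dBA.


Given values:
  SPL = 89.8 dB
  A-weighting at 250 Hz = -8.6 dB
Formula: L_A = SPL + A_weight
L_A = 89.8 + (-8.6)
L_A = 81.2

81.2 dBA


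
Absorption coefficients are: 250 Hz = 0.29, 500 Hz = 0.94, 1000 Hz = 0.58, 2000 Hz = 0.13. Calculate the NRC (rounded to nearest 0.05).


Given values:
  a_250 = 0.29, a_500 = 0.94
  a_1000 = 0.58, a_2000 = 0.13
Formula: NRC = (a250 + a500 + a1000 + a2000) / 4
Sum = 0.29 + 0.94 + 0.58 + 0.13 = 1.94
NRC = 1.94 / 4 = 0.485
Rounded to nearest 0.05: 0.5

0.5


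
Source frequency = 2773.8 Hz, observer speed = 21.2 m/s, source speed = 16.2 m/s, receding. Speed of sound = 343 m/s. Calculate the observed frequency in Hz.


Given values:
  f_s = 2773.8 Hz, v_o = 21.2 m/s, v_s = 16.2 m/s
  Direction: receding
Formula: f_o = f_s * (c - v_o) / (c + v_s)
Numerator: c - v_o = 343 - 21.2 = 321.8
Denominator: c + v_s = 343 + 16.2 = 359.2
f_o = 2773.8 * 321.8 / 359.2 = 2484.99

2484.99 Hz


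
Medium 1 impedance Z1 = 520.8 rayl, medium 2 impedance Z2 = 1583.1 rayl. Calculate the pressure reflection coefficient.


Given values:
  Z1 = 520.8 rayl, Z2 = 1583.1 rayl
Formula: R = (Z2 - Z1) / (Z2 + Z1)
Numerator: Z2 - Z1 = 1583.1 - 520.8 = 1062.3
Denominator: Z2 + Z1 = 1583.1 + 520.8 = 2103.9
R = 1062.3 / 2103.9 = 0.5049

0.5049


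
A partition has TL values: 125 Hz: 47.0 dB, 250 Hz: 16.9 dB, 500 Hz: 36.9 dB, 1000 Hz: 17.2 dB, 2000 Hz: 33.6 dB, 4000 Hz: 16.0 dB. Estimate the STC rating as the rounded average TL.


Given TL values at each frequency:
  125 Hz: 47.0 dB
  250 Hz: 16.9 dB
  500 Hz: 36.9 dB
  1000 Hz: 17.2 dB
  2000 Hz: 33.6 dB
  4000 Hz: 16.0 dB
Formula: STC ~ round(average of TL values)
Sum = 47.0 + 16.9 + 36.9 + 17.2 + 33.6 + 16.0 = 167.6
Average = 167.6 / 6 = 27.93
Rounded: 28

28


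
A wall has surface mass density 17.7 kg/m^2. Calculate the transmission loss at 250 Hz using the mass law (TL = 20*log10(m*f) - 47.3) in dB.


Given values:
  m = 17.7 kg/m^2, f = 250 Hz
Formula: TL = 20 * log10(m * f) - 47.3
Compute m * f = 17.7 * 250 = 4425.0
Compute log10(4425.0) = 3.645913
Compute 20 * 3.645913 = 72.9183
TL = 72.9183 - 47.3 = 25.62

25.62 dB


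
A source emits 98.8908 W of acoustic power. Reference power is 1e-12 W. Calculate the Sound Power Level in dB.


Given values:
  W = 98.8908 W
  W_ref = 1e-12 W
Formula: SWL = 10 * log10(W / W_ref)
Compute ratio: W / W_ref = 98890800000000
Compute log10: log10(98890800000000) = 13.995156
Multiply: SWL = 10 * 13.995156 = 139.95

139.95 dB


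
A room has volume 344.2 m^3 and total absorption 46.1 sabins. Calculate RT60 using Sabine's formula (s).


Given values:
  V = 344.2 m^3
  A = 46.1 sabins
Formula: RT60 = 0.161 * V / A
Numerator: 0.161 * 344.2 = 55.4162
RT60 = 55.4162 / 46.1 = 1.202

1.202 s


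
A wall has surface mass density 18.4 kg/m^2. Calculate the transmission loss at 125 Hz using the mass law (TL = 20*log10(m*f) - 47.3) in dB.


Given values:
  m = 18.4 kg/m^2, f = 125 Hz
Formula: TL = 20 * log10(m * f) - 47.3
Compute m * f = 18.4 * 125 = 2300.0
Compute log10(2300.0) = 3.361728
Compute 20 * 3.361728 = 67.2346
TL = 67.2346 - 47.3 = 19.93

19.93 dB


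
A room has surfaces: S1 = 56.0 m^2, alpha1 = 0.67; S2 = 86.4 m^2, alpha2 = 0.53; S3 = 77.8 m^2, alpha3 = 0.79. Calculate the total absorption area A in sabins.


Given surfaces:
  Surface 1: 56.0 * 0.67 = 37.52
  Surface 2: 86.4 * 0.53 = 45.792
  Surface 3: 77.8 * 0.79 = 61.462
Formula: A = sum(Si * alpha_i)
A = 37.52 + 45.792 + 61.462
A = 144.77

144.77 sabins


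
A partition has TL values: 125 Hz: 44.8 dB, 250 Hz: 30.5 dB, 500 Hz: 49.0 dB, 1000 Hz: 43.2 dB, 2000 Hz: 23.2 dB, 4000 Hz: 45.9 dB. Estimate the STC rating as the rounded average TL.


Given TL values at each frequency:
  125 Hz: 44.8 dB
  250 Hz: 30.5 dB
  500 Hz: 49.0 dB
  1000 Hz: 43.2 dB
  2000 Hz: 23.2 dB
  4000 Hz: 45.9 dB
Formula: STC ~ round(average of TL values)
Sum = 44.8 + 30.5 + 49.0 + 43.2 + 23.2 + 45.9 = 236.6
Average = 236.6 / 6 = 39.43
Rounded: 39

39


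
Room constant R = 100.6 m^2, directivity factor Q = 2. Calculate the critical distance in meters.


Given values:
  R = 100.6 m^2, Q = 2
Formula: d_c = 0.141 * sqrt(Q * R)
Compute Q * R = 2 * 100.6 = 201.2
Compute sqrt(201.2) = 14.1845
d_c = 0.141 * 14.1845 = 2.0

2.0 m


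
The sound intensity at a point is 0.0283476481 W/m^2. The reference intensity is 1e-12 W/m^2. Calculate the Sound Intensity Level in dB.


Given values:
  I = 0.0283476481 W/m^2
  I_ref = 1e-12 W/m^2
Formula: SIL = 10 * log10(I / I_ref)
Compute ratio: I / I_ref = 28347648100
Compute log10: log10(28347648100) = 10.452517
Multiply: SIL = 10 * 10.452517 = 104.53

104.53 dB


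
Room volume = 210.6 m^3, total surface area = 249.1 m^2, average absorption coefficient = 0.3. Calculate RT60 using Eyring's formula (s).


Given values:
  V = 210.6 m^3, S = 249.1 m^2, alpha = 0.3
Formula: RT60 = 0.161 * V / (-S * ln(1 - alpha))
Compute ln(1 - 0.3) = ln(0.7) = -0.356675
Denominator: -249.1 * -0.356675 = 88.8477
Numerator: 0.161 * 210.6 = 33.9066
RT60 = 33.9066 / 88.8477 = 0.382

0.382 s


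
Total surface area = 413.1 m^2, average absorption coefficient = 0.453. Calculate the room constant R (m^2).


Given values:
  S = 413.1 m^2, alpha = 0.453
Formula: R = S * alpha / (1 - alpha)
Numerator: 413.1 * 0.453 = 187.1343
Denominator: 1 - 0.453 = 0.547
R = 187.1343 / 0.547 = 342.11

342.11 m^2


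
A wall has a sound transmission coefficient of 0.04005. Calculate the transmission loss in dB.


Given values:
  tau = 0.04005
Formula: TL = 10 * log10(1 / tau)
Compute 1 / tau = 1 / 0.04005 = 24.9688
Compute log10(24.9688) = 1.397398
TL = 10 * 1.397398 = 13.97

13.97 dB


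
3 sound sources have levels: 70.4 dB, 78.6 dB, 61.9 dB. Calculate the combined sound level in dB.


Formula: L_total = 10 * log10( sum(10^(Li/10)) )
  Source 1: 10^(70.4/10) = 10964781.9614
  Source 2: 10^(78.6/10) = 72443596.0075
  Source 3: 10^(61.9/10) = 1548816.6189
Sum of linear values = 84957194.5878
L_total = 10 * log10(84957194.5878) = 79.29

79.29 dB


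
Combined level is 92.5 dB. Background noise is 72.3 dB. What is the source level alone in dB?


Given values:
  L_total = 92.5 dB, L_bg = 72.3 dB
Formula: L_source = 10 * log10(10^(L_total/10) - 10^(L_bg/10))
Convert to linear:
  10^(92.5/10) = 1778279410.0389
  10^(72.3/10) = 16982436.5246
Difference: 1778279410.0389 - 16982436.5246 = 1761296973.5143
L_source = 10 * log10(1761296973.5143) = 92.46

92.46 dB


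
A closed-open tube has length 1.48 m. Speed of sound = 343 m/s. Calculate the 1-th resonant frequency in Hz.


Given values:
  Tube type: closed-open, L = 1.48 m, c = 343 m/s, n = 1
Formula: f_n = (2n - 1) * c / (4 * L)
Compute 2n - 1 = 2*1 - 1 = 1
Compute 4 * L = 4 * 1.48 = 5.92
f = 1 * 343 / 5.92
f = 57.94

57.94 Hz


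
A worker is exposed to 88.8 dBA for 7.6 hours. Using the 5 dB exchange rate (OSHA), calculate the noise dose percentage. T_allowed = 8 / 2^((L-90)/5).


Given values:
  L = 88.8 dBA, T = 7.6 hours
Formula: T_allowed = 8 / 2^((L - 90) / 5)
Compute exponent: (88.8 - 90) / 5 = -0.24
Compute 2^(-0.24) = 0.846745
T_allowed = 8 / 0.846745 = 9.447945 hours
Dose = (T / T_allowed) * 100
Dose = (7.6 / 9.447945) * 100 = 80.44

80.44 %
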